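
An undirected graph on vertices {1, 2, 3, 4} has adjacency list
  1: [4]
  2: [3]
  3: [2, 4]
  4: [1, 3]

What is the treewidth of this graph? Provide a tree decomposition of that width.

Treewidth 1.
One such decomposition:
Bags: B1 = {1, 4}  B2 = {3, 4}  B3 = {2, 3}
Tree: B1–B2, B2–B3

The largest bag has 2 vertices, giving width 1; this decomposition certifies tw(G) ≤ 1. G has an edge, so its treewidth is at least 1. The upper and lower bounds meet at 1, so that is the treewidth.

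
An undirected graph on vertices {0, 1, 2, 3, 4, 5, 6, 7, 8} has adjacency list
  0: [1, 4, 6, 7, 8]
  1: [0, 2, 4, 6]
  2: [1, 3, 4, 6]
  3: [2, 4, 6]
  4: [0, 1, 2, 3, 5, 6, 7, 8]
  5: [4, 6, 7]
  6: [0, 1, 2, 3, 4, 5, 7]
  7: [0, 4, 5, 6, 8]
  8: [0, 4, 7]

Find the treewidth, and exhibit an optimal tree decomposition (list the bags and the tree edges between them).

Every bag has size at most 4, so the width is 4 − 1 = 3 and tw(G) ≤ 3. For the lower bound, the 4 vertices {0, 4, 7, 8} are pairwise adjacent, and any tree decomposition puts a clique entirely inside one bag — forcing width ≥ 3. The upper and lower bounds meet at 3, so that is the treewidth.

Treewidth 3.
Bags: B1 = {0, 1, 4, 6}  B2 = {1, 2, 4, 6}  B3 = {2, 3, 4, 6}  B4 = {0, 4, 6, 7}  B5 = {4, 5, 6, 7}  B6 = {0, 4, 7, 8}
Tree: B1–B2, B2–B3, B1–B4, B4–B5, B4–B6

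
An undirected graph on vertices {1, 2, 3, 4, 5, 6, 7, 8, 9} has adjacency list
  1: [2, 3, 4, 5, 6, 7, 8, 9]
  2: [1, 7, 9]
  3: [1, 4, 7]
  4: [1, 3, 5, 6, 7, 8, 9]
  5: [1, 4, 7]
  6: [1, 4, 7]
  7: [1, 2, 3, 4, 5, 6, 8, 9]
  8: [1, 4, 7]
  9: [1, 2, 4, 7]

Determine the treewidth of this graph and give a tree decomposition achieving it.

The largest bag has 4 vertices, giving width 3; this decomposition certifies tw(G) ≤ 3. On the other hand G contains the 4-clique {1, 2, 7, 9}. A clique must lie in a single bag of any decomposition, so no decomposition can have width below 3. The upper and lower bounds meet at 3, so that is the treewidth.

Treewidth 3.
One optimal decomposition is:
Bags: B1 = {1, 4, 5, 7}  B2 = {1, 4, 7, 9}  B3 = {1, 2, 7, 9}  B4 = {1, 3, 4, 7}  B5 = {1, 4, 7, 8}  B6 = {1, 4, 6, 7}
Tree: B1–B2, B2–B3, B1–B4, B4–B5, B1–B6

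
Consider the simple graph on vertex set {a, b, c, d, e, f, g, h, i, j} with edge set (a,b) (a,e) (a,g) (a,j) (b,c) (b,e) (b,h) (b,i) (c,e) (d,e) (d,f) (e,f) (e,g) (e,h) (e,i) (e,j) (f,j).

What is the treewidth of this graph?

A width-2 tree decomposition is:
Bags: B1 = {a, e, g}  B2 = {a, e, j}  B3 = {e, f, j}  B4 = {a, b, e}  B5 = {d, e, f}  B6 = {b, e, h}  B7 = {b, c, e}  B8 = {b, e, i}
Tree: B1–B2, B2–B3, B1–B4, B3–B5, B4–B6, B4–B7, B4–B8
The largest bag has 3 vertices, giving width 2; this decomposition certifies tw(G) ≤ 2. On the other hand G contains the 3-clique {d, e, f}. A clique must lie in a single bag of any decomposition, so no decomposition can have width below 2. Therefore the treewidth is 2.

2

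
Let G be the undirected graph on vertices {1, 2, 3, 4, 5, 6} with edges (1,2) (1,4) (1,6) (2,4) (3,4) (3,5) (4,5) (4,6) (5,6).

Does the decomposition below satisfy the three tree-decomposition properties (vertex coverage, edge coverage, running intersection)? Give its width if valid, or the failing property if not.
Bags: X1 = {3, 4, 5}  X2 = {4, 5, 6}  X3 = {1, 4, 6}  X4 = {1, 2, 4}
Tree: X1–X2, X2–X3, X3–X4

Yes; width 2.

Every vertex of G appears in some bag (union = {1, 2, 3, 4, 5, 6}); every edge is covered by a bag; and for each vertex v the set of bags containing v is connected in the bag tree. The decomposition is therefore valid. The largest bag has 3 vertices, so the width is 2.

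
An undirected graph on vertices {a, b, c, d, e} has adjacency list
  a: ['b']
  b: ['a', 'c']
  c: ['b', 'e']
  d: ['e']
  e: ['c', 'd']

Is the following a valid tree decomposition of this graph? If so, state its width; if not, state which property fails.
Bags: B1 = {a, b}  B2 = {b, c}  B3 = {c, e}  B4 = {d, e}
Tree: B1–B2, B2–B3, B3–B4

Yes; width 1.

Every vertex of G appears in some bag (union = {a, b, c, d, e}); every edge is covered by a bag; and for each vertex v the set of bags containing v is connected in the bag tree. The decomposition is therefore valid. The largest bag has 2 vertices, so the width is 1.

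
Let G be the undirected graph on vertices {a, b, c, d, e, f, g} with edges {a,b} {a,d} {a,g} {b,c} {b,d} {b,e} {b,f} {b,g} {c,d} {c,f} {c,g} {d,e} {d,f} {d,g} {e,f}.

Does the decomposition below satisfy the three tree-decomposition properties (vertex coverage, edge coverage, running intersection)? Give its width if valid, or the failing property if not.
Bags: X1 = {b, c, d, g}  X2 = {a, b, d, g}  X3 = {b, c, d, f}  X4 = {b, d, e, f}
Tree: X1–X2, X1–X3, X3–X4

Vertex coverage: the bags together contain {a, b, c, d, e, f, g}, the full vertex set. Edge coverage: each edge of G has both endpoints in at least one bag. Running intersection: for every vertex, the bags containing it form a connected subtree. All three properties hold, so this is a valid tree decomposition of width max|bag| − 1 = 3, and hence tw(G) ≤ 3.

Yes; width 3.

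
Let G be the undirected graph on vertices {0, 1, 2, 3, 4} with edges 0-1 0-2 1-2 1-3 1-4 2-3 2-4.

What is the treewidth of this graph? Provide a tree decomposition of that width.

Treewidth 2.
One such decomposition:
Bags: B1 = {1, 2, 3}  B2 = {0, 1, 2}  B3 = {1, 2, 4}
Tree: B1–B2, B1–B3

The largest bag has 3 vertices, giving width 2; this decomposition certifies tw(G) ≤ 2. For the lower bound, the 3 vertices {0, 1, 2} are pairwise adjacent, and any tree decomposition puts a clique entirely inside one bag — forcing width ≥ 2. Combining the bounds, tw(G) = 2.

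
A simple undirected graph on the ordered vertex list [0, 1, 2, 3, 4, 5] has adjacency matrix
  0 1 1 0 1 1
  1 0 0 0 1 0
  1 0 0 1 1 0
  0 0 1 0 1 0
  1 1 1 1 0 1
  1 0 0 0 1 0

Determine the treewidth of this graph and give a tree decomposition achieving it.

The largest bag has 3 vertices, giving width 2; this decomposition certifies tw(G) ≤ 2. Conversely, {0, 1, 4} is a clique of size 3, and the vertices of any clique must share a bag in every tree decomposition; so some bag has ≥ 3 vertices and tw(G) ≥ 2. Therefore the treewidth is 2.

Treewidth 2.
One optimal decomposition is:
Bags: B1 = {0, 2, 4}  B2 = {2, 3, 4}  B3 = {0, 4, 5}  B4 = {0, 1, 4}
Tree: B1–B2, B1–B3, B1–B4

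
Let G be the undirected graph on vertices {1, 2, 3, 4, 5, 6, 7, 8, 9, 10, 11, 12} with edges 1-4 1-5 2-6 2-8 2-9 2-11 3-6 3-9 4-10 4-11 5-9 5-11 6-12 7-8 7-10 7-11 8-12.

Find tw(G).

A width-3 tree decomposition is:
Bags: B1 = {3, 6, 9, 12}  B2 = {2, 6, 9, 12}  B3 = {2, 8, 9, 12}  B4 = {2, 5, 8, 9}  B5 = {2, 5, 8, 11}  B6 = {5, 7, 8, 11}  B7 = {1, 5, 7, 11}  B8 = {1, 4, 7, 11}  B9 = {1, 4, 7, 10}
Tree: B1–B2, B2–B3, B3–B4, B4–B5, B5–B6, B6–B7, B7–B8, B8–B9
The largest bag has 4 vertices, giving width 3; this decomposition certifies tw(G) ≤ 3. For the lower bound: the 4 vertex sets {3,6,12}, {9}, {2}, {5,7,8,11} are disjoint, each induces a connected subgraph, and every pair is joined by at least one edge of G. Contracting each set to a single vertex therefore yields K_{4} as a minor, and since treewidth is minor-monotone, tw(G) ≥ tw(K_{4}) = 3. Hence tw(G) = 3 exactly.

3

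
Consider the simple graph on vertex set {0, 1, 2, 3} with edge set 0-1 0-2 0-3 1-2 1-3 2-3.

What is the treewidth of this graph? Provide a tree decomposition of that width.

With just one bag of size 4, the width is 4 − 1 = 3, so tw(G) ≤ 3. Conversely, {0, 1, 2, 3} is a clique of size 4, and the vertices of any clique must share a bag in every tree decomposition; so some bag has ≥ 4 vertices and tw(G) ≥ 3. The upper and lower bounds meet at 3, so that is the treewidth.

Treewidth 3.
One optimal decomposition is:
Bags: B1 = {0, 1, 2, 3}
Tree: (single bag)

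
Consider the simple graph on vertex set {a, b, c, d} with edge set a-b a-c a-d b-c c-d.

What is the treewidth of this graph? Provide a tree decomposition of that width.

Treewidth 2.
Bags: B1 = {a, b, c}  B2 = {a, c, d}
Tree: B1–B2

The largest bag has 3 vertices, giving width 2; this decomposition certifies tw(G) ≤ 2. On the other hand G contains the 3-clique {a, c, d}. A clique must lie in a single bag of any decomposition, so no decomposition can have width below 2. Combining the bounds, tw(G) = 2.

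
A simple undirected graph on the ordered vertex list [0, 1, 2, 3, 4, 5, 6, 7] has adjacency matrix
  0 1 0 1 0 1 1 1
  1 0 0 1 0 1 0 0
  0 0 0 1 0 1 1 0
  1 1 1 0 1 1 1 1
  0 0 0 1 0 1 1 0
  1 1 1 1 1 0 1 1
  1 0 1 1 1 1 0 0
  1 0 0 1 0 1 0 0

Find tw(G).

3

A width-3 tree decomposition is:
Bags: B1 = {2, 3, 5, 6}  B2 = {0, 3, 5, 6}  B3 = {0, 1, 3, 5}  B4 = {3, 4, 5, 6}  B5 = {0, 3, 5, 7}
Tree: B1–B2, B2–B3, B2–B4, B2–B5
Each bag holds 4 vertices, so the decomposition has width 3, which upper-bounds the treewidth. Conversely, {0, 1, 3, 5} is a clique of size 4, and the vertices of any clique must share a bag in every tree decomposition; so some bag has ≥ 4 vertices and tw(G) ≥ 3. The upper and lower bounds meet at 3, so that is the treewidth.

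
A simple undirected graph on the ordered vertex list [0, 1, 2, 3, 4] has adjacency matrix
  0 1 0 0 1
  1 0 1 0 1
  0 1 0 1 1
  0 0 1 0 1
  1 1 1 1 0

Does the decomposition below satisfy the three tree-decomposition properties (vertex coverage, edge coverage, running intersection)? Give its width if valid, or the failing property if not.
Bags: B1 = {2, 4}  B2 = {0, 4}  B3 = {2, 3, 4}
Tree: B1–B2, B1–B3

No — vertex 1 appears in no bag.

A tree decomposition must satisfy three properties: every vertex lies in some bag; for every edge, both endpoints lie together in some bag; and for every vertex, the bags containing it form a connected subtree. Here vertex 1 appears in no bag, so the decomposition is invalid.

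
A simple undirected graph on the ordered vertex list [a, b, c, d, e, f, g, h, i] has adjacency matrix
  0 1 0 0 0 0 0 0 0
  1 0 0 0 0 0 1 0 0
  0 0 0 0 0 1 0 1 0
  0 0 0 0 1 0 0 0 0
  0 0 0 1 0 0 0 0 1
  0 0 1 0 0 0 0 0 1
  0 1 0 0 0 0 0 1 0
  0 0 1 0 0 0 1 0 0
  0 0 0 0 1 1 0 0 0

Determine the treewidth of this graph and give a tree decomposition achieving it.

Treewidth 1.
One such decomposition:
Bags: B1 = {a, b}  B2 = {b, g}  B3 = {g, h}  B4 = {c, h}  B5 = {c, f}  B6 = {f, i}  B7 = {e, i}  B8 = {d, e}
Tree: B1–B2, B2–B3, B3–B4, B4–B5, B5–B6, B6–B7, B7–B8

Every bag has size at most 2, so the width is 2 − 1 = 1 and tw(G) ≤ 1. G has an edge, so its treewidth is at least 1. Therefore the treewidth is 1.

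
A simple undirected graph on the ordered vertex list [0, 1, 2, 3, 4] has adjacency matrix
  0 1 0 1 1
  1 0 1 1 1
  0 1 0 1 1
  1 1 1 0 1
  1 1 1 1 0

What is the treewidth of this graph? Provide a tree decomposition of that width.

Treewidth 3.
One such decomposition:
Bags: B1 = {1, 2, 3, 4}  B2 = {0, 1, 3, 4}
Tree: B1–B2

The largest bag has 4 vertices, giving width 3; this decomposition certifies tw(G) ≤ 3. Conversely, {0, 1, 3, 4} is a clique of size 4, and the vertices of any clique must share a bag in every tree decomposition; so some bag has ≥ 4 vertices and tw(G) ≥ 3. Hence tw(G) = 3 exactly.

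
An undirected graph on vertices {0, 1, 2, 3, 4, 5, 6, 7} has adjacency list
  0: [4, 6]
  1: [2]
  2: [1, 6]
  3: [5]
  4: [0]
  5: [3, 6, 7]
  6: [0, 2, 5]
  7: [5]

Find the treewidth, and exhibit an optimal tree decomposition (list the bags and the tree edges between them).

Treewidth 1.
Bags: B1 = {0, 6}  B2 = {5, 6}  B3 = {2, 6}  B4 = {5, 7}  B5 = {1, 2}  B6 = {3, 5}  B7 = {0, 4}
Tree: B1–B2, B2–B3, B2–B4, B3–B5, B4–B6, B1–B7

Every bag has size at most 2, so the width is 2 − 1 = 1 and tw(G) ≤ 1. G has an edge, so its treewidth is at least 1. The upper and lower bounds meet at 1, so that is the treewidth.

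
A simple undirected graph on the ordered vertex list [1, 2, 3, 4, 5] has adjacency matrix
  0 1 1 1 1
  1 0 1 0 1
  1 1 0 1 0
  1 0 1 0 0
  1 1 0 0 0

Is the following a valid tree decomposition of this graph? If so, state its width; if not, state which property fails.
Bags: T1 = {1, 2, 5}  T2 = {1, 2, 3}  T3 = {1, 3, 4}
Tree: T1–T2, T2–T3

Yes; width 2.

Every vertex of G appears in some bag (union = {1, 2, 3, 4, 5}); every edge is covered by a bag; and for each vertex v the set of bags containing v is connected in the bag tree. The decomposition is therefore valid. The largest bag has 3 vertices, so the width is 2.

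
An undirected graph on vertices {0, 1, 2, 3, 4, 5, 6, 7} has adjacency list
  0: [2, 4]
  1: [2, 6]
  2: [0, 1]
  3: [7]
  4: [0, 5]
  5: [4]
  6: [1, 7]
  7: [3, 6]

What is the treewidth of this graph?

A width-1 tree decomposition is:
Bags: B1 = {3, 7}  B2 = {6, 7}  B3 = {1, 6}  B4 = {1, 2}  B5 = {0, 2}  B6 = {0, 4}  B7 = {4, 5}
Tree: B1–B2, B2–B3, B3–B4, B4–B5, B5–B6, B6–B7
The largest bag has 2 vertices, giving width 1; this decomposition certifies tw(G) ≤ 1. Any graph with an edge has treewidth ≥ 1, and G has the edge 3–7. Combining the bounds, tw(G) = 1.

1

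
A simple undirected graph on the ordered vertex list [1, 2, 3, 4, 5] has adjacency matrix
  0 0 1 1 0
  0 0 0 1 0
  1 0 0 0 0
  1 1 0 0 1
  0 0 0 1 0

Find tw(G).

1

A width-1 tree decomposition is:
Bags: B1 = {1, 4}  B2 = {4, 5}  B3 = {1, 3}  B4 = {2, 4}
Tree: B1–B2, B1–B3, B2–B4
Each bag holds 2 vertices, so the decomposition has width 1, which upper-bounds the treewidth. G has an edge, so its treewidth is at least 1. Therefore the treewidth is 1.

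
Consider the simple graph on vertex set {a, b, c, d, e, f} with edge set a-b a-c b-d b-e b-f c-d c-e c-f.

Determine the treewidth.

2

A width-2 tree decomposition is:
Bags: B1 = {b, c, e}  B2 = {b, c, d}  B3 = {b, c, f}  B4 = {a, b, c}
Tree: B1–B2, B2–B3, B3–B4
Each bag holds 3 vertices, so the decomposition has width 2, which upper-bounds the treewidth. Since e–b–d–c–e is a cycle in G, G is not acyclic. Forests are exactly the graphs of treewidth ≤ 1, so tw(G) ≥ 2. Combining the bounds, tw(G) = 2.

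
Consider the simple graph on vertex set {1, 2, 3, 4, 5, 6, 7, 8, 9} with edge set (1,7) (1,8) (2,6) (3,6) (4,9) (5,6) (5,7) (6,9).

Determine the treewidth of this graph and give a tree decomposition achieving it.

Every bag has size at most 2, so the width is 2 − 1 = 1 and tw(G) ≤ 1. G has an edge, so its treewidth is at least 1. Combining the bounds, tw(G) = 1.

Treewidth 1.
Bags: B1 = {5, 6}  B2 = {5, 7}  B3 = {6, 9}  B4 = {3, 6}  B5 = {4, 9}  B6 = {1, 7}  B7 = {1, 8}  B8 = {2, 6}
Tree: B1–B2, B1–B3, B1–B4, B3–B5, B2–B6, B6–B7, B3–B8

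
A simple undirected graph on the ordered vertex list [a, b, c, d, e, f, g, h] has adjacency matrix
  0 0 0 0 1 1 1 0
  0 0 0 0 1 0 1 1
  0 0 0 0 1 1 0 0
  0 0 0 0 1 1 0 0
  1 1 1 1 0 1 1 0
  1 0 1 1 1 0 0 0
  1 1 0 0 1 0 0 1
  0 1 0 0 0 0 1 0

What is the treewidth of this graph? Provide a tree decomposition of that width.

The largest bag has 3 vertices, giving width 2; this decomposition certifies tw(G) ≤ 2. On the other hand G contains the 3-clique {a, e, g}. A clique must lie in a single bag of any decomposition, so no decomposition can have width below 2. The upper and lower bounds meet at 2, so that is the treewidth.

Treewidth 2.
One such decomposition:
Bags: B1 = {c, e, f}  B2 = {d, e, f}  B3 = {a, e, f}  B4 = {a, e, g}  B5 = {b, e, g}  B6 = {b, g, h}
Tree: B1–B2, B1–B3, B3–B4, B4–B5, B5–B6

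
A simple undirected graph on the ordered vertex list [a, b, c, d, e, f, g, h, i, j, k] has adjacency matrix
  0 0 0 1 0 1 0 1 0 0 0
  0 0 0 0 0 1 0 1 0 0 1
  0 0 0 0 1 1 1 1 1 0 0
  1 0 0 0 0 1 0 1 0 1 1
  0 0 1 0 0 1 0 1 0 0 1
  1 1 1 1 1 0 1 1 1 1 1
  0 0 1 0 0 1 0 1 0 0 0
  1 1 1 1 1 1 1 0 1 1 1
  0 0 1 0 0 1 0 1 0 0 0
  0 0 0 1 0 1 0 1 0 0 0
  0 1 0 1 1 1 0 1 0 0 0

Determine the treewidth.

A width-3 tree decomposition is:
Bags: B1 = {e, f, h, k}  B2 = {c, e, f, h}  B3 = {d, f, h, k}  B4 = {c, f, h, i}  B5 = {c, f, g, h}  B6 = {a, d, f, h}  B7 = {b, f, h, k}  B8 = {d, f, h, j}
Tree: B1–B2, B1–B3, B2–B4, B2–B5, B3–B6, B3–B7, B3–B8
The largest bag has 4 vertices, giving width 3; this decomposition certifies tw(G) ≤ 3. For the lower bound, the 4 vertices {d, f, h, j} are pairwise adjacent, and any tree decomposition puts a clique entirely inside one bag — forcing width ≥ 3. The upper and lower bounds meet at 3, so that is the treewidth.

3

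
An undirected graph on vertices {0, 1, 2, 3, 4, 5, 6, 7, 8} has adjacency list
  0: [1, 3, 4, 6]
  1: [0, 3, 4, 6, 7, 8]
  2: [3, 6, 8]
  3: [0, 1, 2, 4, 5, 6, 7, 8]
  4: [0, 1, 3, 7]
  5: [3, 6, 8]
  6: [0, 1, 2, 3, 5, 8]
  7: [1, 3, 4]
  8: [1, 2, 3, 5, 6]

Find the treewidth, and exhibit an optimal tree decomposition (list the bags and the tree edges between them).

Treewidth 3.
Bags: B1 = {1, 3, 4, 7}  B2 = {0, 1, 3, 4}  B3 = {0, 1, 3, 6}  B4 = {1, 3, 6, 8}  B5 = {3, 5, 6, 8}  B6 = {2, 3, 6, 8}
Tree: B1–B2, B2–B3, B3–B4, B4–B5, B5–B6

The largest bag has 4 vertices, giving width 3; this decomposition certifies tw(G) ≤ 3. On the other hand G contains the 4-clique {0, 1, 3, 4}. A clique must lie in a single bag of any decomposition, so no decomposition can have width below 3. Therefore the treewidth is 3.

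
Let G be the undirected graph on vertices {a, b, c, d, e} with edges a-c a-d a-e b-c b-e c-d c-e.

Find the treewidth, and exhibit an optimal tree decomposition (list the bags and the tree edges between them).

Every bag has size at most 3, so the width is 3 − 1 = 2 and tw(G) ≤ 2. Conversely, {a, c, d} is a clique of size 3, and the vertices of any clique must share a bag in every tree decomposition; so some bag has ≥ 3 vertices and tw(G) ≥ 2. Combining the bounds, tw(G) = 2.

Treewidth 2.
Bags: B1 = {a, c, d}  B2 = {a, c, e}  B3 = {b, c, e}
Tree: B1–B2, B2–B3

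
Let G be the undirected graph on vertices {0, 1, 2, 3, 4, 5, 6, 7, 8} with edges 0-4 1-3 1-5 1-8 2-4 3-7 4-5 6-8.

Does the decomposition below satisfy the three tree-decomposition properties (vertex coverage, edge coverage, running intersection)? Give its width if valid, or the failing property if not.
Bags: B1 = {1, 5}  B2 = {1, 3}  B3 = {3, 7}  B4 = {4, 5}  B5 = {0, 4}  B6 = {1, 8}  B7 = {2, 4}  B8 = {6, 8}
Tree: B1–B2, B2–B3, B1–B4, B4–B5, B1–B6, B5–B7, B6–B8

Vertex coverage: the bags together contain {0, 1, 2, 3, 4, 5, 6, 7, 8}, the full vertex set. Edge coverage: each edge of G has both endpoints in at least one bag. Running intersection: for every vertex, the bags containing it form a connected subtree. All three properties hold, so this is a valid tree decomposition of width max|bag| − 1 = 1, and hence tw(G) ≤ 1.

Yes; width 1.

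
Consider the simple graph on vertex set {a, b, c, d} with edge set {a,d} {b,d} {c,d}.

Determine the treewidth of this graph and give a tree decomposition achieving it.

Treewidth 1.
One such decomposition:
Bags: B1 = {c, d}  B2 = {b, d}  B3 = {a, d}
Tree: B1–B2, B1–B3

The largest bag has 2 vertices, giving width 1; this decomposition certifies tw(G) ≤ 1. Since G has at least one edge (e.g. c–d), it is not an edgeless graph, so tw(G) ≥ 1. Combining the bounds, tw(G) = 1.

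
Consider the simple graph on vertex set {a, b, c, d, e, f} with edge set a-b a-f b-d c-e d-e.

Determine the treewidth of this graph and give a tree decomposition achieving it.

Treewidth 1.
Bags: B1 = {a, f}  B2 = {a, b}  B3 = {b, d}  B4 = {d, e}  B5 = {c, e}
Tree: B1–B2, B2–B3, B3–B4, B4–B5

The largest bag has 2 vertices, giving width 1; this decomposition certifies tw(G) ≤ 1. Any graph with an edge has treewidth ≥ 1, and G has the edge f–a. Combining the bounds, tw(G) = 1.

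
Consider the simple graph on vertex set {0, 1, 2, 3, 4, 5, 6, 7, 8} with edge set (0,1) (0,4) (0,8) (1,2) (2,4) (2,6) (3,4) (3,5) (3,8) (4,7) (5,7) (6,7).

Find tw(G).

3

A width-3 tree decomposition is:
Bags: B1 = {0, 1, 3, 8}  B2 = {0, 1, 3, 4}  B3 = {1, 2, 3, 4}  B4 = {2, 3, 4, 5}  B5 = {2, 4, 5, 7}  B6 = {2, 5, 6, 7}
Tree: B1–B2, B2–B3, B3–B4, B4–B5, B5–B6
The largest bag has 4 vertices, giving width 3; this decomposition certifies tw(G) ≤ 3. For the lower bound: the 4 vertex sets {0,1,8}, {3}, {4}, {2,5,6,7} are disjoint, each induces a connected subgraph, and every pair is joined by at least one edge of G. Contracting each set to a single vertex therefore yields K_{4} as a minor, and since treewidth is minor-monotone, tw(G) ≥ tw(K_{4}) = 3. The upper and lower bounds meet at 3, so that is the treewidth.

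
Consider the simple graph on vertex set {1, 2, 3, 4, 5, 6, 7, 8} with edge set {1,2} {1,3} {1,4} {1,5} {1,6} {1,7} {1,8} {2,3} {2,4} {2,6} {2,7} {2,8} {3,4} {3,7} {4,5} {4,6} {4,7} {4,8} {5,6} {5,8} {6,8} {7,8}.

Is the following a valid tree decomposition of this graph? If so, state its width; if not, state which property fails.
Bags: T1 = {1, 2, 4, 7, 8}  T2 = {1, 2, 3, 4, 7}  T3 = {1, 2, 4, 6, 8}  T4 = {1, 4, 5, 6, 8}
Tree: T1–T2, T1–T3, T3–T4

Yes; width 4.

Checking the three conditions: (i) the bags cover all of {1, 2, 3, 4, 5, 6, 7, 8}; (ii) for each edge, some bag contains both endpoints; (iii) the bags containing any fixed vertex form a subtree. All hold, so the decomposition is valid with width 5 − 1 = 4.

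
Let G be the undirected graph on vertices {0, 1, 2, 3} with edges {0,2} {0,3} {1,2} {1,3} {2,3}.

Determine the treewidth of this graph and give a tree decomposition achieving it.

Every bag has size at most 3, so the width is 3 − 1 = 2 and tw(G) ≤ 2. On the other hand G contains the 3-clique {0, 2, 3}. A clique must lie in a single bag of any decomposition, so no decomposition can have width below 2. Combining the bounds, tw(G) = 2.

Treewidth 2.
Bags: B1 = {0, 2, 3}  B2 = {1, 2, 3}
Tree: B1–B2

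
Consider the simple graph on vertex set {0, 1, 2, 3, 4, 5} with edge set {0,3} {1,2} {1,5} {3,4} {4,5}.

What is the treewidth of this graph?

1

A width-1 tree decomposition is:
Bags: B1 = {0, 3}  B2 = {3, 4}  B3 = {4, 5}  B4 = {1, 5}  B5 = {1, 2}
Tree: B1–B2, B2–B3, B3–B4, B4–B5
Each bag holds 2 vertices, so the decomposition has width 1, which upper-bounds the treewidth. G has an edge, so its treewidth is at least 1. Therefore the treewidth is 1.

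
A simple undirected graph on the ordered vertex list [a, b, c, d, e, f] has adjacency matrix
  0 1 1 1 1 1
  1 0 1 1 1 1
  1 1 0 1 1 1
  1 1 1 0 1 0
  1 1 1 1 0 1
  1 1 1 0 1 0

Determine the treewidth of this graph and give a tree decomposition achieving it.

Treewidth 4.
One optimal decomposition is:
Bags: B1 = {a, b, c, d, e}  B2 = {a, b, c, e, f}
Tree: B1–B2

Each bag holds 5 vertices, so the decomposition has width 4, which upper-bounds the treewidth. Conversely, {a, b, c, d, e} is a clique of size 5, and the vertices of any clique must share a bag in every tree decomposition; so some bag has ≥ 5 vertices and tw(G) ≥ 4. Therefore the treewidth is 4.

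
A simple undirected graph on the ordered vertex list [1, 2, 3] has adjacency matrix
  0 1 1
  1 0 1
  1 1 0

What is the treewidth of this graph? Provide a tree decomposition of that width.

A single bag containing all 3 vertices is trivially a valid decomposition of width 2. Conversely, {1, 2, 3} is a clique of size 3, and the vertices of any clique must share a bag in every tree decomposition; so some bag has ≥ 3 vertices and tw(G) ≥ 2. The upper and lower bounds meet at 2, so that is the treewidth.

Treewidth 2.
One optimal decomposition is:
Bags: B1 = {1, 2, 3}
Tree: (single bag)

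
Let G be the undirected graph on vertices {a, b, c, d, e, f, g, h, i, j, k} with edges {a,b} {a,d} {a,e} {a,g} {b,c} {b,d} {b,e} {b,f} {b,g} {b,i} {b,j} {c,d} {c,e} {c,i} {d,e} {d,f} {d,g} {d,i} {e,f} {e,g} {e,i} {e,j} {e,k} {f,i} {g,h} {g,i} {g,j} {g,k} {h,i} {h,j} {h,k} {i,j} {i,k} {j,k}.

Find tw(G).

4

A width-4 tree decomposition is:
Bags: B1 = {b, e, g, i, j}  B2 = {e, g, i, j, k}  B3 = {b, d, e, g, i}  B4 = {b, c, d, e, i}  B5 = {a, b, d, e, g}  B6 = {b, d, e, f, i}  B7 = {g, h, i, j, k}
Tree: B1–B2, B1–B3, B3–B4, B3–B5, B4–B6, B2–B7
The largest bag has 5 vertices, giving width 4; this decomposition certifies tw(G) ≤ 4. Conversely, {a, b, d, e, g} is a clique of size 5, and the vertices of any clique must share a bag in every tree decomposition; so some bag has ≥ 5 vertices and tw(G) ≥ 4. Therefore the treewidth is 4.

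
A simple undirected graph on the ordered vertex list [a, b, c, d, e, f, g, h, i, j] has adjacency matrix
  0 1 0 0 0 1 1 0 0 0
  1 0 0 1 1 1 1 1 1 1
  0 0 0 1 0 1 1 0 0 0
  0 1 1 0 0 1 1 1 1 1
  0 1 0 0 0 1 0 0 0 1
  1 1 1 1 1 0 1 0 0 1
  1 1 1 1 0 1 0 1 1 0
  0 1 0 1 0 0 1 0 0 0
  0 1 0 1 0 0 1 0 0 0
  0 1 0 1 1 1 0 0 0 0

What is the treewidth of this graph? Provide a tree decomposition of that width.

Treewidth 3.
One optimal decomposition is:
Bags: B1 = {b, d, f, g}  B2 = {b, d, g, h}  B3 = {b, d, f, j}  B4 = {b, d, g, i}  B5 = {a, b, f, g}  B6 = {c, d, f, g}  B7 = {b, e, f, j}
Tree: B1–B2, B1–B3, B2–B4, B1–B5, B1–B6, B3–B7

Every bag has size at most 4, so the width is 4 − 1 = 3 and tw(G) ≤ 3. Conversely, {c, d, f, g} is a clique of size 4, and the vertices of any clique must share a bag in every tree decomposition; so some bag has ≥ 4 vertices and tw(G) ≥ 3. Hence tw(G) = 3 exactly.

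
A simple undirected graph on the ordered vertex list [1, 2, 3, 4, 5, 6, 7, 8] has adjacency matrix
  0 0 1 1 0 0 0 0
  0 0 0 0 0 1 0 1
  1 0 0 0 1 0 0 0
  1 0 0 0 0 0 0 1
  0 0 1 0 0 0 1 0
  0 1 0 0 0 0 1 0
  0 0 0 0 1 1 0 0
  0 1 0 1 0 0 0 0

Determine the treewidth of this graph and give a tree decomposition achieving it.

Treewidth 2.
One such decomposition:
Bags: B1 = {1, 3, 5}  B2 = {1, 5, 7}  B3 = {1, 6, 7}  B4 = {1, 2, 6}  B5 = {1, 2, 8}  B6 = {1, 4, 8}
Tree: B1–B2, B2–B3, B3–B4, B4–B5, B5–B6

The largest bag has 3 vertices, giving width 2; this decomposition certifies tw(G) ≤ 2. The edges 1–3–5–7–6–2–8–4–1 form a cycle, so G is not a tree and its treewidth is at least 2. The upper and lower bounds meet at 2, so that is the treewidth.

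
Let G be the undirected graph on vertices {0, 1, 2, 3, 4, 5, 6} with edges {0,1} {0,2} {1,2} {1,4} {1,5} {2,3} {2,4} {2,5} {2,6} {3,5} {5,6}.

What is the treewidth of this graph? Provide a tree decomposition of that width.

Treewidth 2.
One optimal decomposition is:
Bags: B1 = {1, 2, 5}  B2 = {0, 1, 2}  B3 = {1, 2, 4}  B4 = {2, 3, 5}  B5 = {2, 5, 6}
Tree: B1–B2, B1–B3, B1–B4, B4–B5

Every bag has size at most 3, so the width is 3 − 1 = 2 and tw(G) ≤ 2. On the other hand G contains the 3-clique {0, 1, 2}. A clique must lie in a single bag of any decomposition, so no decomposition can have width below 2. The upper and lower bounds meet at 2, so that is the treewidth.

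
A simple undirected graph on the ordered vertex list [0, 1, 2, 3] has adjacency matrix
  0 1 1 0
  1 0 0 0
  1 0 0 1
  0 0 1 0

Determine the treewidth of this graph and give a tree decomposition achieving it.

Treewidth 1.
Bags: B1 = {0, 2}  B2 = {0, 1}  B3 = {2, 3}
Tree: B1–B2, B1–B3

Each bag holds 2 vertices, so the decomposition has width 1, which upper-bounds the treewidth. Since G has at least one edge (e.g. 2–0), it is not an edgeless graph, so tw(G) ≥ 1. Combining the bounds, tw(G) = 1.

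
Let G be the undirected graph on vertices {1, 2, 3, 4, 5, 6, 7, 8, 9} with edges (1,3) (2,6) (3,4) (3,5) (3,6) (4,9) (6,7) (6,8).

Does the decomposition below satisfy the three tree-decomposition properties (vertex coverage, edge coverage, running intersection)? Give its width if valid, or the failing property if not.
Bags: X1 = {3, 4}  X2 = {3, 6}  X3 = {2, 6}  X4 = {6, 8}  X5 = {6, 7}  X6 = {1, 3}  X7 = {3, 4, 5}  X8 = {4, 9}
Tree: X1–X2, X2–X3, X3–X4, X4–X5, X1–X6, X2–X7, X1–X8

No — bags containing vertex 4 are not connected in the tree.

A tree decomposition must satisfy three properties: every vertex lies in some bag; for every edge, both endpoints lie together in some bag; and for every vertex, the bags containing it form a connected subtree. Here bags containing vertex 4 are not connected in the tree, so the decomposition is invalid.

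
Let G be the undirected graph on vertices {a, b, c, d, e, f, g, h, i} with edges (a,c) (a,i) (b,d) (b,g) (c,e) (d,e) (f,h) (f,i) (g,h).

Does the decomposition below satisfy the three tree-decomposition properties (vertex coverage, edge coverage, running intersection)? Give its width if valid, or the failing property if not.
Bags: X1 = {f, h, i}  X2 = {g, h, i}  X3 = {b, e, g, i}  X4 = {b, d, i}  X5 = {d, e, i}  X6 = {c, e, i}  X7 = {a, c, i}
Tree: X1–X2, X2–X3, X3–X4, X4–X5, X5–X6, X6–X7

No — bags containing vertex e are not connected in the tree.

A tree decomposition must satisfy three properties: every vertex lies in some bag; for every edge, both endpoints lie together in some bag; and for every vertex, the bags containing it form a connected subtree. Here bags containing vertex e are not connected in the tree, so the decomposition is invalid.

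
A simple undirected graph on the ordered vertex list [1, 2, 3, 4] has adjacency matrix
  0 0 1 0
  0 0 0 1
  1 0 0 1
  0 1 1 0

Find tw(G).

A width-1 tree decomposition is:
Bags: B1 = {3, 4}  B2 = {2, 4}  B3 = {1, 3}
Tree: B1–B2, B1–B3
Each bag holds 2 vertices, so the decomposition has width 1, which upper-bounds the treewidth. Since G has at least one edge (e.g. 3–4), it is not an edgeless graph, so tw(G) ≥ 1. Therefore the treewidth is 1.

1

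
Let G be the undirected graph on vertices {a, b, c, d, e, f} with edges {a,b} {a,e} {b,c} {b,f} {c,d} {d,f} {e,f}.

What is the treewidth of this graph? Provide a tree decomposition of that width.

Treewidth 2.
One such decomposition:
Bags: B1 = {a, e, f}  B2 = {a, b, f}  B3 = {b, d, f}  B4 = {b, c, d}
Tree: B1–B2, B2–B3, B3–B4

Each bag holds 3 vertices, so the decomposition has width 2, which upper-bounds the treewidth. The edges e–a–b–f–e form a cycle, so G is not a tree and its treewidth is at least 2. Combining the bounds, tw(G) = 2.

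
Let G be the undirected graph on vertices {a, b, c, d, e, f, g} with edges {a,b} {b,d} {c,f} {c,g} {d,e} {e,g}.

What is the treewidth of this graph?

1

A width-1 tree decomposition is:
Bags: B1 = {c, f}  B2 = {c, g}  B3 = {e, g}  B4 = {d, e}  B5 = {b, d}  B6 = {a, b}
Tree: B1–B2, B2–B3, B3–B4, B4–B5, B5–B6
The largest bag has 2 vertices, giving width 1; this decomposition certifies tw(G) ≤ 1. G has an edge, so its treewidth is at least 1. The upper and lower bounds meet at 1, so that is the treewidth.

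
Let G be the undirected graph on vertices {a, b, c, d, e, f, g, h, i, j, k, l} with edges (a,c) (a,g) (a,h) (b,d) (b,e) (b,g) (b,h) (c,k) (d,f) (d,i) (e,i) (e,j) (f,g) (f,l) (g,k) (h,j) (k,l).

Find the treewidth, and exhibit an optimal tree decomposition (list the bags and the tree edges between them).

Treewidth 3.
One such decomposition:
Bags: B1 = {e, h, i, j}  B2 = {b, e, h, i}  B3 = {b, d, h, i}  B4 = {a, b, d, h}  B5 = {a, b, d, g}  B6 = {a, d, f, g}  B7 = {a, c, f, g}  B8 = {c, f, g, k}  B9 = {c, f, k, l}
Tree: B1–B2, B2–B3, B3–B4, B4–B5, B5–B6, B6–B7, B7–B8, B8–B9

Each bag holds 4 vertices, so the decomposition has width 3, which upper-bounds the treewidth. For the lower bound: the 4 vertex sets {e,i,j}, {h}, {b}, {a,d,f,g} are disjoint, each induces a connected subgraph, and every pair is joined by at least one edge of G. Contracting each set to a single vertex therefore yields K_{4} as a minor, and since treewidth is minor-monotone, tw(G) ≥ tw(K_{4}) = 3. Therefore the treewidth is 3.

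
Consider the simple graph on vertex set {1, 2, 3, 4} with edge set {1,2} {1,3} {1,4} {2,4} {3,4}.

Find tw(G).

2

A width-2 tree decomposition is:
Bags: B1 = {1, 2, 4}  B2 = {1, 3, 4}
Tree: B1–B2
Each bag holds 3 vertices, so the decomposition has width 2, which upper-bounds the treewidth. On the other hand G contains the 3-clique {1, 2, 4}. A clique must lie in a single bag of any decomposition, so no decomposition can have width below 2. The upper and lower bounds meet at 2, so that is the treewidth.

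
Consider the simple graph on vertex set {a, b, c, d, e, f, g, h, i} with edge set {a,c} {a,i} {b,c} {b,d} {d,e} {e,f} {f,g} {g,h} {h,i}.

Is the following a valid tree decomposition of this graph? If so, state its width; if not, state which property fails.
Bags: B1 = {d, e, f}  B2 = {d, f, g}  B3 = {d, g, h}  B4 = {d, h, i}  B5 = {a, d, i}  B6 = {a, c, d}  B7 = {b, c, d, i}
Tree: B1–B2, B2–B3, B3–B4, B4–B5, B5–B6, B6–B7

No — bags containing vertex i are not connected in the tree.

A tree decomposition must satisfy three properties: every vertex lies in some bag; for every edge, both endpoints lie together in some bag; and for every vertex, the bags containing it form a connected subtree. Here bags containing vertex i are not connected in the tree, so the decomposition is invalid.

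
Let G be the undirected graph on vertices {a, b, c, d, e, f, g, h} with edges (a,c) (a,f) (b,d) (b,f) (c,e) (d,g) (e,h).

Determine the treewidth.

1

A width-1 tree decomposition is:
Bags: B1 = {e, h}  B2 = {c, e}  B3 = {a, c}  B4 = {a, f}  B5 = {b, f}  B6 = {b, d}  B7 = {d, g}
Tree: B1–B2, B2–B3, B3–B4, B4–B5, B5–B6, B6–B7
Each bag holds 2 vertices, so the decomposition has width 1, which upper-bounds the treewidth. Since G has at least one edge (e.g. h–e), it is not an edgeless graph, so tw(G) ≥ 1. The upper and lower bounds meet at 1, so that is the treewidth.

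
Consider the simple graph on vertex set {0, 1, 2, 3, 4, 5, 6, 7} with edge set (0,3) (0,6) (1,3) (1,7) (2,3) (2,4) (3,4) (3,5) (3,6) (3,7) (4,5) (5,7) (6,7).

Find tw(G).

A width-2 tree decomposition is:
Bags: B1 = {3, 5, 7}  B2 = {3, 6, 7}  B3 = {3, 4, 5}  B4 = {1, 3, 7}  B5 = {2, 3, 4}  B6 = {0, 3, 6}
Tree: B1–B2, B1–B3, B1–B4, B3–B5, B2–B6
Each bag holds 3 vertices, so the decomposition has width 2, which upper-bounds the treewidth. For the lower bound, the 3 vertices {0, 3, 6} are pairwise adjacent, and any tree decomposition puts a clique entirely inside one bag — forcing width ≥ 2. Hence tw(G) = 2 exactly.

2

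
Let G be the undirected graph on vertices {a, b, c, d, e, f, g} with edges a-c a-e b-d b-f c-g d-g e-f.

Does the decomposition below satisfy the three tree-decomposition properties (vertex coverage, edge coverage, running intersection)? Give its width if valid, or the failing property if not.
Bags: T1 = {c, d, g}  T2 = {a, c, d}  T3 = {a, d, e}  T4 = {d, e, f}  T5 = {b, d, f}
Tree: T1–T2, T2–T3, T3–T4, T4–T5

Checking the three conditions: (i) the bags cover all of {a, b, c, d, e, f, g}; (ii) for each edge, some bag contains both endpoints; (iii) the bags containing any fixed vertex form a subtree. All hold, so the decomposition is valid with width 3 − 1 = 2.

Yes; width 2.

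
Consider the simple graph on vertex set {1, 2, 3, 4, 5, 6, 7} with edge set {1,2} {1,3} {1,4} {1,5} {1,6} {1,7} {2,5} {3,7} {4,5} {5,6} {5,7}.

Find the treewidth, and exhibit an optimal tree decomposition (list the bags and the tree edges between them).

Treewidth 2.
One optimal decomposition is:
Bags: B1 = {1, 4, 5}  B2 = {1, 5, 6}  B3 = {1, 5, 7}  B4 = {1, 3, 7}  B5 = {1, 2, 5}
Tree: B1–B2, B1–B3, B3–B4, B2–B5

Every bag has size at most 3, so the width is 3 − 1 = 2 and tw(G) ≤ 2. On the other hand G contains the 3-clique {1, 3, 7}. A clique must lie in a single bag of any decomposition, so no decomposition can have width below 2. Hence tw(G) = 2 exactly.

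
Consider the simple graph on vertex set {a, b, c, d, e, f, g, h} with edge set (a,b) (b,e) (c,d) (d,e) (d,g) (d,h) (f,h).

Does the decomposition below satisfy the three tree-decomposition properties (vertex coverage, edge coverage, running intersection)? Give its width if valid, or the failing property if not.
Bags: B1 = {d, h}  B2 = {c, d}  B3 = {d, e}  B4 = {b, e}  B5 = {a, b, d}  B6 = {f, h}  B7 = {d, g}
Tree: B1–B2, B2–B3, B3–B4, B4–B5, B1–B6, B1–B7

No — bags containing vertex d are not connected in the tree.

A tree decomposition must satisfy three properties: every vertex lies in some bag; for every edge, both endpoints lie together in some bag; and for every vertex, the bags containing it form a connected subtree. Here bags containing vertex d are not connected in the tree, so the decomposition is invalid.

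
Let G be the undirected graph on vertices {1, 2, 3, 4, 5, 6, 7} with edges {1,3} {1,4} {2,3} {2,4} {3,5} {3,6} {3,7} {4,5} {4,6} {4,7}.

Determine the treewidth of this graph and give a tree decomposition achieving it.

Treewidth 2.
Bags: B1 = {1, 3, 4}  B2 = {2, 3, 4}  B3 = {3, 4, 5}  B4 = {3, 4, 7}  B5 = {3, 4, 6}
Tree: B1–B2, B2–B3, B3–B4, B4–B5

Each bag holds 3 vertices, so the decomposition has width 2, which upper-bounds the treewidth. Since 3–1–4–2–3 is a cycle in G, G is not acyclic. Forests are exactly the graphs of treewidth ≤ 1, so tw(G) ≥ 2. Therefore the treewidth is 2.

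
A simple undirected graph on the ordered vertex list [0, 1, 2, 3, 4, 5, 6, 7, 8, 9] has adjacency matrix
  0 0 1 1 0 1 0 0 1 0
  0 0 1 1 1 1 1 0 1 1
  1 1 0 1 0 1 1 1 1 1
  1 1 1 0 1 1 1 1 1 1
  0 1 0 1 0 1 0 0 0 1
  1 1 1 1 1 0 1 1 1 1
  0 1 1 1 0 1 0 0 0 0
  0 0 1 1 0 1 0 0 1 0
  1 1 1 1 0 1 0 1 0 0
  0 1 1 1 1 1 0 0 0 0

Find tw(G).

4

A width-4 tree decomposition is:
Bags: B1 = {1, 3, 4, 5, 9}  B2 = {1, 2, 3, 5, 9}  B3 = {1, 2, 3, 5, 8}  B4 = {0, 2, 3, 5, 8}  B5 = {1, 2, 3, 5, 6}  B6 = {2, 3, 5, 7, 8}
Tree: B1–B2, B2–B3, B3–B4, B3–B5, B4–B6
Every bag has size at most 5, so the width is 5 − 1 = 4 and tw(G) ≤ 4. Conversely, {0, 2, 3, 5, 8} is a clique of size 5, and the vertices of any clique must share a bag in every tree decomposition; so some bag has ≥ 5 vertices and tw(G) ≥ 4. The upper and lower bounds meet at 4, so that is the treewidth.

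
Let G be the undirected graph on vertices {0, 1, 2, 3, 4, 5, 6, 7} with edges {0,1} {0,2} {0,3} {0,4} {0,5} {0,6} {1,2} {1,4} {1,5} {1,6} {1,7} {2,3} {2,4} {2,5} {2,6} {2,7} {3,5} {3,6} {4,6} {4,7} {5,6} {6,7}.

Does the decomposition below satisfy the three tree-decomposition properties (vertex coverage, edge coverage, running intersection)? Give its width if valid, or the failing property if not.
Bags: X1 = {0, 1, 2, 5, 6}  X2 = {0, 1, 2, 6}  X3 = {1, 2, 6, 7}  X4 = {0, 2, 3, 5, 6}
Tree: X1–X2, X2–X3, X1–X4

A tree decomposition must satisfy three properties: every vertex lies in some bag; for every edge, both endpoints lie together in some bag; and for every vertex, the bags containing it form a connected subtree. Here vertex 4 appears in no bag, so the decomposition is invalid.

No — vertex 4 appears in no bag.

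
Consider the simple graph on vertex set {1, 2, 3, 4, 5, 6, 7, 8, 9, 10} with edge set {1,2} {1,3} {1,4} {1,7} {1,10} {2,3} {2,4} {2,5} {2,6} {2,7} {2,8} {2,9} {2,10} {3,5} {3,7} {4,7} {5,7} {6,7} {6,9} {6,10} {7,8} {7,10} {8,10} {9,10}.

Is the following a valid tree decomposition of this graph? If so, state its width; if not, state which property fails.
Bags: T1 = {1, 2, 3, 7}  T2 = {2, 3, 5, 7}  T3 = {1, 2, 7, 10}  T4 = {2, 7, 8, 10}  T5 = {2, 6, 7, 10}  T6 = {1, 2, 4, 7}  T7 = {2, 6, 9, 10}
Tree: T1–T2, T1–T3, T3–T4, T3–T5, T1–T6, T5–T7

Vertex coverage: the bags together contain {1, 2, 3, 4, 5, 6, 7, 8, 9, 10}, the full vertex set. Edge coverage: each edge of G has both endpoints in at least one bag. Running intersection: for every vertex, the bags containing it form a connected subtree. All three properties hold, so this is a valid tree decomposition of width max|bag| − 1 = 3, and hence tw(G) ≤ 3.

Yes; width 3.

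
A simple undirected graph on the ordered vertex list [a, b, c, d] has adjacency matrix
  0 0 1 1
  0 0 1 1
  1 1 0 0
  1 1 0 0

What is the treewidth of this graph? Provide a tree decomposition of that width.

Treewidth 2.
One optimal decomposition is:
Bags: B1 = {a, b, c}  B2 = {a, b, d}
Tree: B1–B2

Each bag holds 3 vertices, so the decomposition has width 2, which upper-bounds the treewidth. Since b–c–a–d–b is a cycle in G, G is not acyclic. Forests are exactly the graphs of treewidth ≤ 1, so tw(G) ≥ 2. Hence tw(G) = 2 exactly.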